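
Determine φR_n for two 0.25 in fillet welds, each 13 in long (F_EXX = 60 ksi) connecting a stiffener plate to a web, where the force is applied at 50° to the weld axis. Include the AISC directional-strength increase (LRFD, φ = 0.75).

φR_n ≈ 166 kip

t_e = 0.707 × 0.25 = 0.1767 in; A_we = 0.1767 × 26 = 4.595 in².
Directional factor: 1.0 + 0.5 sin^1.5(50°) = 1.335.
F_nw = 0.6 × 60 × 1.335 = 48.07 ksi.
φR_n = 0.75 × 48.07 × 4.595 = 165.7 kip.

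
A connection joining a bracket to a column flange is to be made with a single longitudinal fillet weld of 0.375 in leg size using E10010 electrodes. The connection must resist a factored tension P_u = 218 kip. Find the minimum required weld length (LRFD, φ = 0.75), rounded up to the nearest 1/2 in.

L = 18.5 in

E100XX → F_EXX = 100 ksi.
Throat t_e = 0.707 × 0.375 = 0.2651 in.
φr_n = 0.75 × 0.6 × 100 × 0.2651 = 11.93 kip/in.
L_req = P_u / φr_n = 218 / 11.93 = 18.27 in total.
Round up → use L = 18.5 in.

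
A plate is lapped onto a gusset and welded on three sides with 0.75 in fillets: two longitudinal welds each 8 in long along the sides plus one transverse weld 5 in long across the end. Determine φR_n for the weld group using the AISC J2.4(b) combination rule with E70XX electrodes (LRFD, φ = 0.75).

φR_n ≈ 352 kips

E70XX → F_EXX = 70 ksi.
t_e = 0.707 × 0.75 = 0.5302 in.
R_nwl = 0.6 × 70 × 0.5302 × 16 = 356.3 kips (longitudinal, 2 welds).
R_nwt = 0.6 × 70 × 0.5302 × 5 = 111.4 kips (transverse, base value).
(i) R_nwl + R_nwt = 467.7 kips; (ii) 0.85 R_nwl + 1.5 R_nwt = 469.9 kips.
R_n = max = 469.9 kips [governs: (ii)]; φR_n = 352.4 kips.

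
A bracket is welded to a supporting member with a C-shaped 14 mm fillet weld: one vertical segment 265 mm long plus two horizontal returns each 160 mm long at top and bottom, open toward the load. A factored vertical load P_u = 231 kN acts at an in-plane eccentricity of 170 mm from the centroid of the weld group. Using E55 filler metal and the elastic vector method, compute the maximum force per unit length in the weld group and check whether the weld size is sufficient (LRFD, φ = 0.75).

E55XX → F_EXX = 550 MPa.
Total weld length L_w = 585 mm. Treat welds as unit-width lines.
Centroid: x̄ = 2×160×80 / 585 = 43.76 mm from the vertical weld.
Polar moment about centroid: J = I_x + I_y = [265³/12 + 2×160×132.5²] + [265×43.76² + 2(160³/12 + 160×36.24²)] = 8779000 mm³.
Direct shear f_v = P/L_w = 231×10³ / 585 = 394.9 N/mm (vertical).
Torsion M = P·e = 231×10³ × 170 = 39270000 N·mm.
Critical point at (x, y) = (116.2, 132.5) from centroid. f_tx = M·y/J = 592.7 N/mm; f_ty = M·x/J = 519.9 N/mm.
Resultant f_max = √[f_tx² + (f_v + f_ty)²] = √[592.7² + (394.9 + 519.9)²] = 1090 N/mm.
Capacity per unit length: φr_n = 0.75 × 0.6 × 550 × (0.707 × 14) = 2450 N/mm.
1090 ≤ 2450 → adequate.

f_max ≈ 1090 N/mm; adequate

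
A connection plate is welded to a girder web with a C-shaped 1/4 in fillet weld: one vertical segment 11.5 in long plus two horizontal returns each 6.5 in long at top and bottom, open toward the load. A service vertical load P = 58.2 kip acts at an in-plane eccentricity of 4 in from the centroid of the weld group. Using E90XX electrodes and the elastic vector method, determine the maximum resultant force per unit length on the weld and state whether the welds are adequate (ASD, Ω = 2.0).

f_max ≈ 4.51 kip/in; adequate

E90XX → F_EXX = 90 ksi.
Total weld length L_w = 24.5 in. Treat welds as unit-width lines.
Centroid: x̄ = 2×6.5×3.25 / 24.5 = 1.724 in from the vertical weld.
Polar moment about centroid: J = I_x + I_y = [11.5³/12 + 2×6.5×5.75²] + [11.5×1.724² + 2(6.5³/12 + 6.5×1.526²)] = 666.8 in³.
Direct shear f_v = P/L_w = 58.2 / 24.5 = 2.376 kip/in (vertical).
Torsion M = P·e = 58.2 × 4 = 232.8 kip·in.
Critical point at (x, y) = (4.776, 5.75) from centroid. f_tx = M·y/J = 2.008 kip/in; f_ty = M·x/J = 1.667 kip/in.
Resultant f_max = √[f_tx² + (f_v + f_ty)²] = √[2.008² + (2.376 + 1.667)²] = 4.514 kip/in.
Capacity per unit length: r_n/Ω = (1/2.0) × 0.6 × 90 × (0.707 × 0.25) = 4.772 kip/in.
4.514 ≤ 4.772 → adequate.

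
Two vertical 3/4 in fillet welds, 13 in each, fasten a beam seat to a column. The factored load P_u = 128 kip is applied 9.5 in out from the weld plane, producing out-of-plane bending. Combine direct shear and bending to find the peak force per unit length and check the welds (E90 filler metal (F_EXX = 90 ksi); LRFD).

L_w = 2 × 13 = 26 in; section modulus (unit throat) S = 2 × L²/6 = 56.33 in².
Direct shear f_v = P/L_w = 128/26 = 4.923 kip/in.
Moment M = P × e = 128 × 9.5 = 1216 kip·in; bending f_b = M/S = 21.59 kip/in.
f_max = √(f_v² + f_b²) = √(4.923² + 21.59²) = 22.14 kip/in.
φr_n = 0.75 × 0.6 × 90 × (0.707 × 0.75) = 21.48 kip/in → NOT adequate.

f_max ≈ 22.1 kip/in; NOT adequate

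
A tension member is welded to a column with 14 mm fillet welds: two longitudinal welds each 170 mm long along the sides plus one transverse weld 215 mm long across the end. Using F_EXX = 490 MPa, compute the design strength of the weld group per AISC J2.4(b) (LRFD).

φR_n ≈ 1330 kN

t_e = 0.707 × 14 = 9.898 mm.
R_nwl = 0.6 × 490 × 9.898 × 340 × 10⁻³ = 989.4 kN (longitudinal, 2 welds).
R_nwt = 0.6 × 490 × 9.898 × 215 × 10⁻³ = 625.7 kN (transverse, base value).
(i) R_nwl + R_nwt = 1615 kN; (ii) 0.85 R_nwl + 1.5 R_nwt = 1779 kN.
R_n = max = 1779 kN [governs: (ii)]; φR_n = 1335 kN.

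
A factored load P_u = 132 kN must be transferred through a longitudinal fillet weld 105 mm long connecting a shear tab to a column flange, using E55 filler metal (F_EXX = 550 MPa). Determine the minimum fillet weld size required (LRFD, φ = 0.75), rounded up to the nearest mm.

w = 8 mm

Total weld length L = 105 mm.
Required throat t_e = P_u / (φ × 0.6 F_EXX × L) = 132 / (0.75 × 0.6 × 550 × 105 × 10⁻³) = 5.079 mm.
Required leg w = t_e / 0.707 = 7.184 mm → use 8 mm.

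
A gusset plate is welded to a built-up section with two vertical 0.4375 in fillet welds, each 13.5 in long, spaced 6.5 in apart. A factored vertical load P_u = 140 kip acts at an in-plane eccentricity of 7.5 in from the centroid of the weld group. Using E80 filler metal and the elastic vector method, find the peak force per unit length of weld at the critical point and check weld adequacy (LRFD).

E80XX → F_EXX = 80 ksi.
Total weld length L_w = 27 in. Treat welds as unit-width lines.
Polar moment about centroid: J = 2[d³/12 + d(b/2)²] = 2[13.5³/12 + 13.5×3.25²] = 695.2 in³.
Direct shear f_v = P/L_w = 140 / 27 = 5.185 kip/in (vertical).
Torsion M = P·e = 140 × 7.5 = 1050 kip·in.
Critical point at (x, y) = (3.25, 6.75) from centroid. f_tx = M·y/J = 10.19 kip/in; f_ty = M·x/J = 4.908 kip/in.
Resultant f_max = √[f_tx² + (f_v + f_ty)²] = √[10.19² + (5.185 + 4.908)²] = 14.35 kip/in.
Capacity per unit length: φr_n = 0.75 × 0.6 × 80 × (0.707 × 0.4375) = 11.14 kip/in.
14.35 > 11.14 → NOT adequate.

f_max ≈ 14.3 kip/in; NOT adequate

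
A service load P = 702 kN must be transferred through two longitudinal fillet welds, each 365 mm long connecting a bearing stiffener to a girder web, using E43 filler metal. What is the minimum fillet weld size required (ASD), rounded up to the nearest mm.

w = 11 mm

E43XX → F_EXX = 430 MPa.
Total weld length L = 730 mm.
Required throat t_e = P × Ω / (0.6 F_EXX × L) = 702 × 2.0 / (0.6 × 430 × 730 × 10⁻³) = 7.455 mm.
Required leg w = t_e / 0.707 = 10.54 mm → use 11 mm.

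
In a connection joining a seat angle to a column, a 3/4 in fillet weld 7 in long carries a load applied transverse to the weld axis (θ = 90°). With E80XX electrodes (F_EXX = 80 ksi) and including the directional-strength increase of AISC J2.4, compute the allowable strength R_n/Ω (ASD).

R_n/Ω ≈ 134 kip

t_e = 0.707 × 0.75 = 0.5302 in; A_we = 0.5302 × 7 = 3.712 in².
Directional factor: 1.0 + 0.5 sin^1.5(90°) = 1.5.
F_nw = 0.6 × 80 × 1.5 = 72 ksi.
R_n/Ω = (72 × 3.712) / 2.0 = 133.6 kip.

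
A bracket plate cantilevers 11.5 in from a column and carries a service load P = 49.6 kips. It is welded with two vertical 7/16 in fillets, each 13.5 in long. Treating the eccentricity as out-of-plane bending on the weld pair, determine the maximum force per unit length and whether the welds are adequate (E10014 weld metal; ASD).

E100XX → F_EXX = 100 ksi.
L_w = 2 × 13.5 = 27 in; section modulus (unit throat) S = 2 × L²/6 = 60.75 in².
Direct shear f_v = P/L_w = 49.6/27 = 1.837 kip/in.
Moment M = P × e = 49.6 × 11.5 = 570.4 kip·in; bending f_b = M/S = 9.389 kip/in.
f_max = √(f_v² + f_b²) = √(1.837² + 9.389²) = 9.567 kip/in.
r_n/Ω = (1/2.0) × 0.6 × 100 × (0.707 × 0.4375) = 9.279 kip/in → NOT adequate.

f_max ≈ 9.57 kip/in; NOT adequate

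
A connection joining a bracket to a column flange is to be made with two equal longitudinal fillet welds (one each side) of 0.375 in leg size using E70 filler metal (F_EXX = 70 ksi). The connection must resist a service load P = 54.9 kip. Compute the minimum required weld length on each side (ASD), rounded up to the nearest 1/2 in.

L = 5 in on each side

Throat t_e = 0.707 × 0.375 = 0.2651 in.
r_n/Ω = (0.6 × 70 × 0.2651) / 2.0 = 5.568 kip/in.
L_req = P / (r_n/Ω) = 54.9 / 5.568 = 9.861 in total.
Per side: 9.861 / 2 = 4.93 in.
Round up → use L = 5 in on each side.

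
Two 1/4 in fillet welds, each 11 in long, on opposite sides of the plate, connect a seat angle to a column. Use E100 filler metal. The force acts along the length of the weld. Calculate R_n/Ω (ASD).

R_n/Ω ≈ 117 kips

E100XX → F_EXX = 100 ksi.
Effective throat t_e = 0.707 × 0.25 = 0.1767 in.
Total length L = 22 in; A_we = 0.1767 × 22 = 3.888 in².
F_nw = 0.6 F_EXX = 0.6 × 100 = 60 ksi.
R_n = 60 × 3.888 = 233.3 kips; R_n/Ω = 233.3/2.0 = 116.7 kips.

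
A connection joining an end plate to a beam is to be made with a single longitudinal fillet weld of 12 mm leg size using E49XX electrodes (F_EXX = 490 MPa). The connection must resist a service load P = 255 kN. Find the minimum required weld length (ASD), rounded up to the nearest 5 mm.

L = 205 mm

Throat t_e = 0.707 × 12 = 8.484 mm.
r_n/Ω = (0.6 × 490 × 8.484) / 2.0 = 1247 N/mm = 1.247 kN/mm.
L_req = P / (r_n/Ω) = 255 / 1.247 = 204.5 mm total.
Round up → use L = 205 mm.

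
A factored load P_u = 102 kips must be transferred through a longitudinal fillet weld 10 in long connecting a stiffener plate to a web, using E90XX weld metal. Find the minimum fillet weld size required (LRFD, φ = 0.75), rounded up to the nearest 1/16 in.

E90XX → F_EXX = 90 ksi.
Total weld length L = 10 in.
Required throat t_e = P_u / (φ × 0.6 F_EXX × L) = 102 / (0.75 × 0.6 × 90 × 10) = 0.2519 in.
Required leg w = t_e / 0.707 = 0.3562 in → use 3/8 in.

w = 3/8 in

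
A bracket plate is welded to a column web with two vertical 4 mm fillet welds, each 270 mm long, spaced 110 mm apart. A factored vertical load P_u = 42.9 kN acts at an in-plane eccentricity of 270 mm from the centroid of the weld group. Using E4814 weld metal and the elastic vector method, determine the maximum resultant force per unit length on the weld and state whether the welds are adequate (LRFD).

E48XX → F_EXX = 480 MPa.
Total weld length L_w = 540 mm. Treat welds as unit-width lines.
Polar moment about centroid: J = 2[d³/12 + d(b/2)²] = 2[270³/12 + 270×55²] = 4914000 mm³.
Direct shear f_v = P/L_w = 42.9×10³ / 540 = 79.44 N/mm (vertical).
Torsion M = P·e = 42.9×10³ × 270 = 11583000 N·mm.
Critical point at (x, y) = (55, 135) from centroid. f_tx = M·y/J = 318.2 N/mm; f_ty = M·x/J = 129.6 N/mm.
Resultant f_max = √[f_tx² + (f_v + f_ty)²] = √[318.2² + (79.44 + 129.6)²] = 380.8 N/mm.
Capacity per unit length: φr_n = 0.75 × 0.6 × 480 × (0.707 × 4) = 610.8 N/mm.
380.8 ≤ 610.8 → adequate.

f_max ≈ 381 N/mm; adequate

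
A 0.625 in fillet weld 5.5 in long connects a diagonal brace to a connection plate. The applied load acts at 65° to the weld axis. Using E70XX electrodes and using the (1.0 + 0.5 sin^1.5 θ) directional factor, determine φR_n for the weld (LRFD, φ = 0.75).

E70XX → F_EXX = 70 ksi.
t_e = 0.707 × 0.625 = 0.4419 in; A_we = 0.4419 × 5.5 = 2.43 in².
Directional factor: 1.0 + 0.5 sin^1.5(65°) = 1.431.
F_nw = 0.6 × 70 × 1.431 = 60.12 ksi.
φR_n = 0.75 × 60.12 × 2.43 = 109.6 kips.

φR_n ≈ 110 kips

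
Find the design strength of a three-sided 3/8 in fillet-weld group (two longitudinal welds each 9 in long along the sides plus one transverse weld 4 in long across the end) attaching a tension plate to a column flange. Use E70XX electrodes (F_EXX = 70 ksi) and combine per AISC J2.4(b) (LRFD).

t_e = 0.707 × 0.375 = 0.2651 in.
R_nwl = 0.6 × 70 × 0.2651 × 18 = 200.4 kip (longitudinal, 2 welds).
R_nwt = 0.6 × 70 × 0.2651 × 4 = 44.54 kip (transverse, base value).
(i) R_nwl + R_nwt = 245 kip; (ii) 0.85 R_nwl + 1.5 R_nwt = 237.2 kip.
R_n = max = 245 kip [governs: (i)]; φR_n = 183.7 kip.

φR_n ≈ 184 kip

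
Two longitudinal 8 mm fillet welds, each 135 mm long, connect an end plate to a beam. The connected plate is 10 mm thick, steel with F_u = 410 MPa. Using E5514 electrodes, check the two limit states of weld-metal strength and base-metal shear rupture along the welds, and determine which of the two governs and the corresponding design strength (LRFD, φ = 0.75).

φR_n ≈ 378 kN (weld metal governs)

E55XX → F_EXX = 550 MPa.
t_e = 0.707 × 8 = 5.656 mm; L = 270 mm.
Weld metal: φR_n = 0.75 × 0.6 × 550 × 5.656 × 270 × 10⁻³ = 378 kN.
Base metal (shear rupture): φR_n = 0.75 × 0.6 × 410 × 10 × 270 × 10⁻³ = 498.2 kN.
Governing: weld metal.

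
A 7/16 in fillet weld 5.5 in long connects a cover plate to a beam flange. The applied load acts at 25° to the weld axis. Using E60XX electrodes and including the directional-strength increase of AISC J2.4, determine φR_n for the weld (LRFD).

φR_n ≈ 52.2 kips

E60XX → F_EXX = 60 ksi.
t_e = 0.707 × 0.4375 = 0.3093 in; A_we = 0.3093 × 5.5 = 1.701 in².
Directional factor: 1.0 + 0.5 sin^1.5(25°) = 1.137.
F_nw = 0.6 × 60 × 1.137 = 40.95 ksi.
φR_n = 0.75 × 40.95 × 1.701 = 52.24 kips.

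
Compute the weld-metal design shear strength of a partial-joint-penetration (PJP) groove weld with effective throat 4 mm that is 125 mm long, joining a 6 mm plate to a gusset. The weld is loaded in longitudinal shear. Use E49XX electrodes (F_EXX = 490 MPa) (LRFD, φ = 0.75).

Effective throat (given) t_e = 4 mm.
A_we = 4 × 125 = 500 mm².
F_nw = 0.6 F_EXX = 294 MPa.
φR_n = 0.75 × 294 × 500 × 10⁻³ = 110.2 kN.

φR_n ≈ 110 kN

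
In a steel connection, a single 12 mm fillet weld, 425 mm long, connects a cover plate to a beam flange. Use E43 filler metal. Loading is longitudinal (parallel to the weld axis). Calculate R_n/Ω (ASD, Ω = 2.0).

R_n/Ω ≈ 465 kN

E43XX → F_EXX = 430 MPa.
Effective throat t_e = 0.707 × 12 = 8.484 mm.
Total length L = 425 mm; A_we = 8.484 × 425 = 3606 mm².
F_nw = 0.6 F_EXX = 0.6 × 430 = 258 MPa.
R_n = 258 × 3606 × 10⁻³ = 930.3 kN; R_n/Ω = 930.3/2.0 = 465.1 kN.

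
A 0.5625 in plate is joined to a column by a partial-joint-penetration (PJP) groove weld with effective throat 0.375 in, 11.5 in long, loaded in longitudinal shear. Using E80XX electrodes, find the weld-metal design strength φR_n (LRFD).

E80XX → F_EXX = 80 ksi.
Effective throat (given) t_e = 0.375 in.
A_we = 0.375 × 11.5 = 4.312 in².
F_nw = 0.6 F_EXX = 48 ksi.
φR_n = 0.75 × 48 × 4.312 = 155.2 kip.

φR_n ≈ 155 kip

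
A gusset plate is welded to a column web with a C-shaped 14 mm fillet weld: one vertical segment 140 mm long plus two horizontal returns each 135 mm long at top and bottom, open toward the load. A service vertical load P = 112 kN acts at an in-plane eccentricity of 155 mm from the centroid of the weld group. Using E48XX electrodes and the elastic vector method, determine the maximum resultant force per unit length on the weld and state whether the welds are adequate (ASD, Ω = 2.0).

E48XX → F_EXX = 480 MPa.
Total weld length L_w = 410 mm. Treat welds as unit-width lines.
Centroid: x̄ = 2×135×67.5 / 410 = 44.45 mm from the vertical weld.
Polar moment about centroid: J = I_x + I_y = [140³/12 + 2×135×70²] + [140×44.45² + 2(135³/12 + 135×23.05²)] = 2382000 mm³.
Direct shear f_v = P/L_w = 112×10³ / 410 = 273.2 N/mm (vertical).
Torsion M = P·e = 112×10³ × 155 = 17360000 N·mm.
Critical point at (x, y) = (90.55, 70) from centroid. f_tx = M·y/J = 510.2 N/mm; f_ty = M·x/J = 660 N/mm.
Resultant f_max = √[f_tx² + (f_v + f_ty)²] = √[510.2² + (273.2 + 660)²] = 1064 N/mm.
Capacity per unit length: r_n/Ω = (1/2.0) × 0.6 × 480 × (0.707 × 14) = 1425 N/mm.
1064 ≤ 1425 → adequate.

f_max ≈ 1060 N/mm; adequate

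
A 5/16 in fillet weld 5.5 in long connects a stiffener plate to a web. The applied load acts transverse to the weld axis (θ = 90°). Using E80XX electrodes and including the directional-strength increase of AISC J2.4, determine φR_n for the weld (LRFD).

φR_n ≈ 65.6 kip

E80XX → F_EXX = 80 ksi.
t_e = 0.707 × 0.3125 = 0.2209 in; A_we = 0.2209 × 5.5 = 1.215 in².
Directional factor: 1.0 + 0.5 sin^1.5(90°) = 1.5.
F_nw = 0.6 × 80 × 1.5 = 72 ksi.
φR_n = 0.75 × 72 × 1.215 = 65.62 kip.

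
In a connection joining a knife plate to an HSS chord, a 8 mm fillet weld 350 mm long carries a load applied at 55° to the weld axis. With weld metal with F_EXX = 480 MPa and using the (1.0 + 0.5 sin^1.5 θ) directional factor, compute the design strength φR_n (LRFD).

φR_n ≈ 586 kN

t_e = 0.707 × 8 = 5.656 mm; A_we = 5.656 × 350 = 1980 mm².
Directional factor: 1.0 + 0.5 sin^1.5(55°) = 1.371.
F_nw = 0.6 × 480 × 1.371 = 394.8 MPa.
φR_n = 0.75 × 394.8 × 1980 × 10⁻³ = 586.1 kN.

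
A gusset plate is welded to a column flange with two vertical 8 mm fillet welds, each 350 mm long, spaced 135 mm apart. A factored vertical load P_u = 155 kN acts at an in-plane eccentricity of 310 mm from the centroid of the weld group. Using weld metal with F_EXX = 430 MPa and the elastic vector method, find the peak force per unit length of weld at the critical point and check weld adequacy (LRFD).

Total weld length L_w = 700 mm. Treat welds as unit-width lines.
Polar moment about centroid: J = 2[d³/12 + d(b/2)²] = 2[350³/12 + 350×67.5²] = 10340000 mm³.
Direct shear f_v = P/L_w = 155×10³ / 700 = 221.4 N/mm (vertical).
Torsion M = P·e = 155×10³ × 310 = 48050000 N·mm.
Critical point at (x, y) = (67.5, 175) from centroid. f_tx = M·y/J = 813.6 N/mm; f_ty = M·x/J = 313.8 N/mm.
Resultant f_max = √[f_tx² + (f_v + f_ty)²] = √[813.6² + (221.4 + 313.8)²] = 973.9 N/mm.
Capacity per unit length: φr_n = 0.75 × 0.6 × 430 × (0.707 × 8) = 1094 N/mm.
973.9 ≤ 1094 → adequate.

f_max ≈ 974 N/mm; adequate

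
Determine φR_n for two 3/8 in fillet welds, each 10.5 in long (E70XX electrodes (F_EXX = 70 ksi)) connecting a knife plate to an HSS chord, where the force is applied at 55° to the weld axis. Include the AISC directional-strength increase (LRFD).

t_e = 0.707 × 0.375 = 0.2651 in; A_we = 0.2651 × 21 = 5.568 in².
Directional factor: 1.0 + 0.5 sin^1.5(55°) = 1.371.
F_nw = 0.6 × 70 × 1.371 = 57.57 ksi.
φR_n = 0.75 × 57.57 × 5.568 = 240.4 kips.

φR_n ≈ 240 kips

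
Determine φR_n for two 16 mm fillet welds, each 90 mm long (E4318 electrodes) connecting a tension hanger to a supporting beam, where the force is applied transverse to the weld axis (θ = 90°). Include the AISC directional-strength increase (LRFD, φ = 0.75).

φR_n ≈ 591 kN

E43XX → F_EXX = 430 MPa.
t_e = 0.707 × 16 = 11.31 mm; A_we = 11.31 × 180 = 2036 mm².
Directional factor: 1.0 + 0.5 sin^1.5(90°) = 1.5.
F_nw = 0.6 × 430 × 1.5 = 387 MPa.
φR_n = 0.75 × 387 × 2036 × 10⁻³ = 591 kN.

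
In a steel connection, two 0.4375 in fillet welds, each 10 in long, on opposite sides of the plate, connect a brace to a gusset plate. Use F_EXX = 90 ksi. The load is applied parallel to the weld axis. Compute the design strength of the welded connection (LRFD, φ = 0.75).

Effective throat t_e = 0.707 × 0.4375 = 0.3093 in.
Total length L = 20 in; A_we = 0.3093 × 20 = 6.186 in².
F_nw = 0.6 F_EXX = 0.6 × 90 = 54 ksi.
φR_n = 0.75 × 54 × 6.186 = 250.5 kips.

φR_n ≈ 251 kips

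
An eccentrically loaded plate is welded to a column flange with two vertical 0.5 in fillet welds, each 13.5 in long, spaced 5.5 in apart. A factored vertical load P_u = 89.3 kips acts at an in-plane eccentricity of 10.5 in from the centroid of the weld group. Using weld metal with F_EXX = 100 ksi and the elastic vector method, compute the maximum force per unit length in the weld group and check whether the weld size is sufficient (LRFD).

f_max ≈ 12.7 kip/in; adequate

Total weld length L_w = 27 in. Treat welds as unit-width lines.
Polar moment about centroid: J = 2[d³/12 + d(b/2)²] = 2[13.5³/12 + 13.5×2.75²] = 614.2 in³.
Direct shear f_v = P/L_w = 89.3 / 27 = 3.307 kip/in (vertical).
Torsion M = P·e = 89.3 × 10.5 = 937.65 kip·in.
Critical point at (x, y) = (2.75, 6.75) from centroid. f_tx = M·y/J = 10.3 kip/in; f_ty = M·x/J = 4.198 kip/in.
Resultant f_max = √[f_tx² + (f_v + f_ty)²] = √[10.3² + (3.307 + 4.198)²] = 12.75 kip/in.
Capacity per unit length: φr_n = 0.75 × 0.6 × 100 × (0.707 × 0.5) = 15.91 kip/in.
12.75 ≤ 15.91 → adequate.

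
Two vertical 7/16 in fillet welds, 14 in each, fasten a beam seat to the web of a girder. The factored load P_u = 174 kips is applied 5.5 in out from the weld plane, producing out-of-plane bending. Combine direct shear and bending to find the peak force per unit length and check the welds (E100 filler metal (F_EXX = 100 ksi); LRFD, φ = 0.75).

f_max ≈ 15.9 kip/in; NOT adequate

L_w = 2 × 14 = 28 in; section modulus (unit throat) S = 2 × L²/6 = 65.33 in².
Direct shear f_v = P/L_w = 174/28 = 6.214 kip/in.
Moment M = P × e = 174 × 5.5 = 957 kip·in; bending f_b = M/S = 14.65 kip/in.
f_max = √(f_v² + f_b²) = √(6.214² + 14.65²) = 15.91 kip/in.
φr_n = 0.75 × 0.6 × 100 × (0.707 × 0.4375) = 13.92 kip/in → NOT adequate.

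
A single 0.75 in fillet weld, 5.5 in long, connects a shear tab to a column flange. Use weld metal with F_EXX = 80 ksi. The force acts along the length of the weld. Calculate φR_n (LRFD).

Effective throat t_e = 0.707 × 0.75 = 0.5302 in.
Total length L = 5.5 in; A_we = 0.5302 × 5.5 = 2.916 in².
F_nw = 0.6 F_EXX = 0.6 × 80 = 48 ksi.
φR_n = 0.75 × 48 × 2.916 = 105 kip.

φR_n ≈ 105 kip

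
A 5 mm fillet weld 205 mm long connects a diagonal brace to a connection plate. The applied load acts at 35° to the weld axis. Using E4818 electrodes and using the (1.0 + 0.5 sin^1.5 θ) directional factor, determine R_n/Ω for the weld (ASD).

R_n/Ω ≈ 127 kN

E48XX → F_EXX = 480 MPa.
t_e = 0.707 × 5 = 3.535 mm; A_we = 3.535 × 205 = 724.7 mm².
Directional factor: 1.0 + 0.5 sin^1.5(35°) = 1.217.
F_nw = 0.6 × 480 × 1.217 = 350.6 MPa.
R_n/Ω = (350.6 × 724.7) / 2.0 × 10⁻³ = 127 kN.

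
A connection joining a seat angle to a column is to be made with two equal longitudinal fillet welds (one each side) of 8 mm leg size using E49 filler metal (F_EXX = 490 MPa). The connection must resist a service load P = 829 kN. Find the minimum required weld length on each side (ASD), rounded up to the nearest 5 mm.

L = 500 mm on each side

Throat t_e = 0.707 × 8 = 5.656 mm.
r_n/Ω = (0.6 × 490 × 5.656) / 2.0 = 831.4 N/mm = 0.8314 kN/mm.
L_req = P / (r_n/Ω) = 829 / 0.8314 = 997.1 mm total.
Per side: 997.1 / 2 = 498.5 mm.
Round up → use L = 500 mm on each side.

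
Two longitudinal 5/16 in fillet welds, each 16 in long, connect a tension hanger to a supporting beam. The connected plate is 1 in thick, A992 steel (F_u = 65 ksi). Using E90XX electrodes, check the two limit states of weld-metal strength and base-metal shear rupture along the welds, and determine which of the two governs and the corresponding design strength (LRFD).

E90XX → F_EXX = 90 ksi.
t_e = 0.707 × 0.3125 = 0.2209 in; L = 32 in.
Weld metal: φR_n = 0.75 × 0.6 × 90 × 0.2209 × 32 = 286.3 kips.
Base metal (shear rupture): φR_n = 0.75 × 0.6 × 65 × 1 × 32 = 936 kips.
Governing: weld metal.

φR_n ≈ 286 kips (weld metal governs)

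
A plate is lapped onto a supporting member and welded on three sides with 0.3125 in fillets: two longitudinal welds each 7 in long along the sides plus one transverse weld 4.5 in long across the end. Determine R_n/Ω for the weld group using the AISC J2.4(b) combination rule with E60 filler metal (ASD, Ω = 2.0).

E60XX → F_EXX = 60 ksi.
t_e = 0.707 × 0.3125 = 0.2209 in.
R_nwl = 0.6 × 60 × 0.2209 × 14 = 111.4 kips (longitudinal, 2 welds).
R_nwt = 0.6 × 60 × 0.2209 × 4.5 = 35.79 kips (transverse, base value).
(i) R_nwl + R_nwt = 147.1 kips; (ii) 0.85 R_nwl + 1.5 R_nwt = 148.3 kips.
R_n = max = 148.3 kips [governs: (ii)]; R_n/Ω = 74.17 kips.

R_n/Ω ≈ 74.2 kips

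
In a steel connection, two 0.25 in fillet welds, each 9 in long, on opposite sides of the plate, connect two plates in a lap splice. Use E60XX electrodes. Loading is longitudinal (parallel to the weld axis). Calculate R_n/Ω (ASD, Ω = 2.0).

R_n/Ω ≈ 57.3 kips

E60XX → F_EXX = 60 ksi.
Effective throat t_e = 0.707 × 0.25 = 0.1767 in.
Total length L = 18 in; A_we = 0.1767 × 18 = 3.181 in².
F_nw = 0.6 F_EXX = 0.6 × 60 = 36 ksi.
R_n = 36 × 3.181 = 114.5 kips; R_n/Ω = 114.5/2.0 = 57.27 kips.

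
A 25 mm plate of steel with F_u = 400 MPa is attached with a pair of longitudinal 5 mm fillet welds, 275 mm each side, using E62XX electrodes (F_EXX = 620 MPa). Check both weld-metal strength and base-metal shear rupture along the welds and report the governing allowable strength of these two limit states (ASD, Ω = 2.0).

t_e = 0.707 × 5 = 3.535 mm; L = 550 mm.
Weld metal: R_n/Ω = (1/2.0) × 0.6 × 620 × 3.535 × 550 × 10⁻³ = 361.6 kN.
Base metal (shear rupture): R_n/Ω = (1/2.0) × 0.6 × 400 × 25 × 550 × 10⁻³ = 1650 kN.
Governing: weld metal.

R_n/Ω ≈ 362 kN (weld metal governs)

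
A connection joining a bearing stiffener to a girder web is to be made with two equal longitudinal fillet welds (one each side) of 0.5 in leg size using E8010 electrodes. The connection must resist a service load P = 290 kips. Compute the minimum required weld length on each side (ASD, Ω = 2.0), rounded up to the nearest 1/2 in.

E80XX → F_EXX = 80 ksi.
Throat t_e = 0.707 × 0.5 = 0.3535 in.
r_n/Ω = (0.6 × 80 × 0.3535) / 2.0 = 8.484 kip/in.
L_req = P / (r_n/Ω) = 290 / 8.484 = 34.18 in total.
Per side: 34.18 / 2 = 17.09 in.
Round up → use L = 17.5 in on each side.

L = 17.5 in on each side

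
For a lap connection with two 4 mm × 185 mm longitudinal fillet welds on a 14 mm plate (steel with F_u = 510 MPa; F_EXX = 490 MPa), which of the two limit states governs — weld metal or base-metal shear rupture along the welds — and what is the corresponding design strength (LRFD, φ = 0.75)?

φR_n ≈ 231 kN (weld metal governs)

t_e = 0.707 × 4 = 2.828 mm; L = 370 mm.
Weld metal: φR_n = 0.75 × 0.6 × 490 × 2.828 × 370 × 10⁻³ = 230.7 kN.
Base metal (shear rupture): φR_n = 0.75 × 0.6 × 510 × 14 × 370 × 10⁻³ = 1189 kN.
Governing: weld metal.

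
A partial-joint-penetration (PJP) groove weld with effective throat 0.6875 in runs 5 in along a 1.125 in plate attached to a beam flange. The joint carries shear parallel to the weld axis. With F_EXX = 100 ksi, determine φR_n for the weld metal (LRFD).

Effective throat (given) t_e = 0.6875 in.
A_we = 0.6875 × 5 = 3.438 in².
F_nw = 0.6 F_EXX = 60 ksi.
φR_n = 0.75 × 60 × 3.438 = 154.7 kips.

φR_n ≈ 155 kips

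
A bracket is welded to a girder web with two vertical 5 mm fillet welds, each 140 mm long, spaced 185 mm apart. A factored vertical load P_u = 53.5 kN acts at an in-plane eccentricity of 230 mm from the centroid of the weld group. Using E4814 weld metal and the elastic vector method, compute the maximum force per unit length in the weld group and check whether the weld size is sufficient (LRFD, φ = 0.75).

E48XX → F_EXX = 480 MPa.
Total weld length L_w = 280 mm. Treat welds as unit-width lines.
Polar moment about centroid: J = 2[d³/12 + d(b/2)²] = 2[140³/12 + 140×92.5²] = 2853000 mm³.
Direct shear f_v = P/L_w = 53.5×10³ / 280 = 191.1 N/mm (vertical).
Torsion M = P·e = 53.5×10³ × 230 = 12305000 N·mm.
Critical point at (x, y) = (92.5, 70) from centroid. f_tx = M·y/J = 301.9 N/mm; f_ty = M·x/J = 398.9 N/mm.
Resultant f_max = √[f_tx² + (f_v + f_ty)²] = √[301.9² + (191.1 + 398.9)²] = 662.8 N/mm.
Capacity per unit length: φr_n = 0.75 × 0.6 × 480 × (0.707 × 5) = 763.6 N/mm.
662.8 ≤ 763.6 → adequate.

f_max ≈ 663 N/mm; adequate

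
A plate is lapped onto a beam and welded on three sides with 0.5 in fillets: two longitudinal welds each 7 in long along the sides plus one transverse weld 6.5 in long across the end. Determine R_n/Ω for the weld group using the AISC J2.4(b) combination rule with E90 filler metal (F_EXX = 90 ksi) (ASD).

t_e = 0.707 × 0.5 = 0.3535 in.
R_nwl = 0.6 × 90 × 0.3535 × 14 = 267.2 kip (longitudinal, 2 welds).
R_nwt = 0.6 × 90 × 0.3535 × 6.5 = 124.1 kip (transverse, base value).
(i) R_nwl + R_nwt = 391.3 kip; (ii) 0.85 R_nwl + 1.5 R_nwt = 413.3 kip.
R_n = max = 413.3 kip [governs: (ii)]; R_n/Ω = 206.6 kip.

R_n/Ω ≈ 207 kip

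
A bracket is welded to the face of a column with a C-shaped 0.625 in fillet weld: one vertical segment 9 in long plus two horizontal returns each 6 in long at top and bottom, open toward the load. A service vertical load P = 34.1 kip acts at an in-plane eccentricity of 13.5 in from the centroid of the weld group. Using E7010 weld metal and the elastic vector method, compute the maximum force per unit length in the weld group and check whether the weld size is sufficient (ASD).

E70XX → F_EXX = 70 ksi.
Total weld length L_w = 21 in. Treat welds as unit-width lines.
Centroid: x̄ = 2×6×3 / 21 = 1.714 in from the vertical weld.
Polar moment about centroid: J = I_x + I_y = [9³/12 + 2×6×4.5²] + [9×1.714² + 2(6³/12 + 6×1.286²)] = 386 in³.
Direct shear f_v = P/L_w = 34.1 / 21 = 1.624 kip/in (vertical).
Torsion M = P·e = 34.1 × 13.5 = 460.35 kip·in.
Critical point at (x, y) = (4.286, 4.5) from centroid. f_tx = M·y/J = 5.366 kip/in; f_ty = M·x/J = 5.111 kip/in.
Resultant f_max = √[f_tx² + (f_v + f_ty)²] = √[5.366² + (1.624 + 5.111)²] = 8.611 kip/in.
Capacity per unit length: r_n/Ω = (1/2.0) × 0.6 × 70 × (0.707 × 0.625) = 9.279 kip/in.
8.611 ≤ 9.279 → adequate.

f_max ≈ 8.61 kip/in; adequate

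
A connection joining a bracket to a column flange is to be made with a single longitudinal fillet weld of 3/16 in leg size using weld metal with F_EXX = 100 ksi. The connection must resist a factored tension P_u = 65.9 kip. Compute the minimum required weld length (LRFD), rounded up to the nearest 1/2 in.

L = 11.5 in

Throat t_e = 0.707 × 0.1875 = 0.1326 in.
φr_n = 0.75 × 0.6 × 100 × 0.1326 = 5.965 kip/in.
L_req = P_u / φr_n = 65.9 / 5.965 = 11.05 in total.
Round up → use L = 11.5 in.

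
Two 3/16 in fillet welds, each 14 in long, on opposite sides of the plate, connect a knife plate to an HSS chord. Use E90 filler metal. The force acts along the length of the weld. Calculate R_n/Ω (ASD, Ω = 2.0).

E90XX → F_EXX = 90 ksi.
Effective throat t_e = 0.707 × 0.1875 = 0.1326 in.
Total length L = 28 in; A_we = 0.1326 × 28 = 3.712 in².
F_nw = 0.6 F_EXX = 0.6 × 90 = 54 ksi.
R_n = 54 × 3.712 = 200.4 kips; R_n/Ω = 200.4/2.0 = 100.2 kips.

R_n/Ω ≈ 100 kips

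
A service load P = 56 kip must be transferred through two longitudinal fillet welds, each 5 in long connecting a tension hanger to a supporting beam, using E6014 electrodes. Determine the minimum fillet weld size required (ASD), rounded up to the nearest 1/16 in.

w = 1/2 in

E60XX → F_EXX = 60 ksi.
Total weld length L = 10 in.
Required throat t_e = P × Ω / (0.6 F_EXX × L) = 56 × 2.0 / (0.6 × 60 × 10) = 0.3111 in.
Required leg w = t_e / 0.707 = 0.44 in → use 1/2 in.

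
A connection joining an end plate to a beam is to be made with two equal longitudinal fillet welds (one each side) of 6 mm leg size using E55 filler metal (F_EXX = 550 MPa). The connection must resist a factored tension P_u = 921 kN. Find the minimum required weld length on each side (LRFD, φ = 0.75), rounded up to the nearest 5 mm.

Throat t_e = 0.707 × 6 = 4.242 mm.
φr_n = 0.75 × 0.6 × 550 × 4.242 × 10⁻³ = 1.05 kN/mm.
L_req = P_u / φr_n = 921 / 1.05 = 877.2 mm total.
Per side: 877.2 / 2 = 438.6 mm.
Round up → use L = 440 mm on each side.

L = 440 mm on each side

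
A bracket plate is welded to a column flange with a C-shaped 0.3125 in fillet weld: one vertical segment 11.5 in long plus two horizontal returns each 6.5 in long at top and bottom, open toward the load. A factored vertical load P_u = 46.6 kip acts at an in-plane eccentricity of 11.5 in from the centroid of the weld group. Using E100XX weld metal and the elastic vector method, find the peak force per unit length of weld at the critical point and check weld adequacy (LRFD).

f_max ≈ 7.37 kip/in; adequate

E100XX → F_EXX = 100 ksi.
Total weld length L_w = 24.5 in. Treat welds as unit-width lines.
Centroid: x̄ = 2×6.5×3.25 / 24.5 = 1.724 in from the vertical weld.
Polar moment about centroid: J = I_x + I_y = [11.5³/12 + 2×6.5×5.75²] + [11.5×1.724² + 2(6.5³/12 + 6.5×1.526²)] = 666.8 in³.
Direct shear f_v = P/L_w = 46.6 / 24.5 = 1.902 kip/in (vertical).
Torsion M = P·e = 46.6 × 11.5 = 535.9 kip·in.
Critical point at (x, y) = (4.776, 5.75) from centroid. f_tx = M·y/J = 4.621 kip/in; f_ty = M·x/J = 3.838 kip/in.
Resultant f_max = √[f_tx² + (f_v + f_ty)²] = √[4.621² + (1.902 + 3.838)²] = 7.369 kip/in.
Capacity per unit length: φr_n = 0.75 × 0.6 × 100 × (0.707 × 0.3125) = 9.942 kip/in.
7.369 ≤ 9.942 → adequate.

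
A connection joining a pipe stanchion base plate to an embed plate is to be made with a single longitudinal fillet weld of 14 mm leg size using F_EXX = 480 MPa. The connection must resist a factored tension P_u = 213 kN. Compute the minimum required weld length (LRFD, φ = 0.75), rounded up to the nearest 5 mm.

Throat t_e = 0.707 × 14 = 9.898 mm.
φr_n = 0.75 × 0.6 × 480 × 9.898 × 10⁻³ = 2.138 kN/mm.
L_req = P_u / φr_n = 213 / 2.138 = 99.63 mm total.
Round up → use L = 100 mm.

L = 100 mm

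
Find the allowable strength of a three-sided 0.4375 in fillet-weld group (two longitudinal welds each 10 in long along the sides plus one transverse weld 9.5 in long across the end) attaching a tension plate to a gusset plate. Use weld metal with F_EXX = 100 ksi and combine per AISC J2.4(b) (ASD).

R_n/Ω ≈ 290 kips

t_e = 0.707 × 0.4375 = 0.3093 in.
R_nwl = 0.6 × 100 × 0.3093 × 20 = 371.2 kips (longitudinal, 2 welds).
R_nwt = 0.6 × 100 × 0.3093 × 9.5 = 176.3 kips (transverse, base value).
(i) R_nwl + R_nwt = 547.5 kips; (ii) 0.85 R_nwl + 1.5 R_nwt = 580 kips.
R_n = max = 580 kips [governs: (ii)]; R_n/Ω = 290 kips.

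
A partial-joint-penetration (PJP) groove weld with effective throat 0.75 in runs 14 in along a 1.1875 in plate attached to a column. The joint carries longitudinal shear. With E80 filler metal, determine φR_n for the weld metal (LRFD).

E80XX → F_EXX = 80 ksi.
Effective throat (given) t_e = 0.75 in.
A_we = 0.75 × 14 = 10.5 in².
F_nw = 0.6 F_EXX = 48 ksi.
φR_n = 0.75 × 48 × 10.5 = 378 kips.

φR_n ≈ 378 kips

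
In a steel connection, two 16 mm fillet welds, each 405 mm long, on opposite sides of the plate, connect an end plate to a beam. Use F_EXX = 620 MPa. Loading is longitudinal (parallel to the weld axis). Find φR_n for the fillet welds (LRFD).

φR_n ≈ 2560 kN

Effective throat t_e = 0.707 × 16 = 11.31 mm.
Total length L = 810 mm; A_we = 11.31 × 810 = 9163 mm².
F_nw = 0.6 F_EXX = 0.6 × 620 = 372 MPa.
φR_n = 0.75 × 372 × 9163 × 10⁻³ = 2556 kN.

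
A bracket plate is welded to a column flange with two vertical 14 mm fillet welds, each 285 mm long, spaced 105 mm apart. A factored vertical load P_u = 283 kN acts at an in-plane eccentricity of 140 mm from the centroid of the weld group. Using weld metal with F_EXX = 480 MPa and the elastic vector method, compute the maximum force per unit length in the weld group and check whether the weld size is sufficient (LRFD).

f_max ≈ 1360 N/mm; adequate

Total weld length L_w = 570 mm. Treat welds as unit-width lines.
Polar moment about centroid: J = 2[d³/12 + d(b/2)²] = 2[285³/12 + 285×52.5²] = 5429000 mm³.
Direct shear f_v = P/L_w = 283×10³ / 570 = 496.5 N/mm (vertical).
Torsion M = P·e = 283×10³ × 140 = 39620000 N·mm.
Critical point at (x, y) = (52.5, 142.5) from centroid. f_tx = M·y/J = 1040 N/mm; f_ty = M·x/J = 383.1 N/mm.
Resultant f_max = √[f_tx² + (f_v + f_ty)²] = √[1040² + (496.5 + 383.1)²] = 1362 N/mm.
Capacity per unit length: φr_n = 0.75 × 0.6 × 480 × (0.707 × 14) = 2138 N/mm.
1362 ≤ 2138 → adequate.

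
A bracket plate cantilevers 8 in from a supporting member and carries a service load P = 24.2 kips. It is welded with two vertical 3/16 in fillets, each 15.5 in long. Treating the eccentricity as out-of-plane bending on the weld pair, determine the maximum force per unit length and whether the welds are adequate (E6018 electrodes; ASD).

f_max ≈ 2.54 kip/in; NOT adequate

E60XX → F_EXX = 60 ksi.
L_w = 2 × 15.5 = 31 in; section modulus (unit throat) S = 2 × L²/6 = 80.08 in².
Direct shear f_v = P/L_w = 24.2/31 = 0.7806 kip/in.
Moment M = P × e = 24.2 × 8 = 193.6 kip·in; bending f_b = M/S = 2.417 kip/in.
f_max = √(f_v² + f_b²) = √(0.7806² + 2.417²) = 2.54 kip/in.
r_n/Ω = (1/2.0) × 0.6 × 60 × (0.707 × 0.1875) = 2.386 kip/in → NOT adequate.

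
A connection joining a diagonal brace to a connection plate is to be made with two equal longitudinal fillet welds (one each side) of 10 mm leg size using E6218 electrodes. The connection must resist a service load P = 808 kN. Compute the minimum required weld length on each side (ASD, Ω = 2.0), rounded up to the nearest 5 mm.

L = 310 mm on each side

E62XX → F_EXX = 620 MPa.
Throat t_e = 0.707 × 10 = 7.07 mm.
r_n/Ω = (0.6 × 620 × 7.07) / 2.0 = 1315 N/mm = 1.315 kN/mm.
L_req = P / (r_n/Ω) = 808 / 1.315 = 614.4 mm total.
Per side: 614.4 / 2 = 307.2 mm.
Round up → use L = 310 mm on each side.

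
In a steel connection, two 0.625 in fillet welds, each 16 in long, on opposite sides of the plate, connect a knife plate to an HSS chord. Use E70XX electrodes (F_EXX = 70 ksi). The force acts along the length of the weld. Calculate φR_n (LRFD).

Effective throat t_e = 0.707 × 0.625 = 0.4419 in.
Total length L = 32 in; A_we = 0.4419 × 32 = 14.14 in².
F_nw = 0.6 F_EXX = 0.6 × 70 = 42 ksi.
φR_n = 0.75 × 42 × 14.14 = 445.4 kips.

φR_n ≈ 445 kips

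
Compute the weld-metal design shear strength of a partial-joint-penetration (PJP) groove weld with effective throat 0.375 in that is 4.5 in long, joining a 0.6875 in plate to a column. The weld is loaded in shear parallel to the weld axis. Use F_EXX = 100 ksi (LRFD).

φR_n ≈ 75.9 kip

Effective throat (given) t_e = 0.375 in.
A_we = 0.375 × 4.5 = 1.688 in².
F_nw = 0.6 F_EXX = 60 ksi.
φR_n = 0.75 × 60 × 1.688 = 75.94 kip.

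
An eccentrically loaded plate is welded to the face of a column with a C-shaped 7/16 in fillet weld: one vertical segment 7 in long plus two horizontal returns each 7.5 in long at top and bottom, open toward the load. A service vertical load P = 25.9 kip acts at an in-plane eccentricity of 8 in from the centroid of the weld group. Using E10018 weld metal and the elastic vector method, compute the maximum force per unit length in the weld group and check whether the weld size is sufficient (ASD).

E100XX → F_EXX = 100 ksi.
Total weld length L_w = 22 in. Treat welds as unit-width lines.
Centroid: x̄ = 2×7.5×3.75 / 22 = 2.557 in from the vertical weld.
Polar moment about centroid: J = I_x + I_y = [7³/12 + 2×7.5×3.5²] + [7×2.557² + 2(7.5³/12 + 7.5×1.193²)] = 349.8 in³.
Direct shear f_v = P/L_w = 25.9 / 22 = 1.177 kip/in (vertical).
Torsion M = P·e = 25.9 × 8 = 207.2 kip·in.
Critical point at (x, y) = (4.943, 3.5) from centroid. f_tx = M·y/J = 2.073 kip/in; f_ty = M·x/J = 2.928 kip/in.
Resultant f_max = √[f_tx² + (f_v + f_ty)²] = √[2.073² + (1.177 + 2.928)²] = 4.599 kip/in.
Capacity per unit length: r_n/Ω = (1/2.0) × 0.6 × 100 × (0.707 × 0.4375) = 9.279 kip/in.
4.599 ≤ 9.279 → adequate.

f_max ≈ 4.6 kip/in; adequate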